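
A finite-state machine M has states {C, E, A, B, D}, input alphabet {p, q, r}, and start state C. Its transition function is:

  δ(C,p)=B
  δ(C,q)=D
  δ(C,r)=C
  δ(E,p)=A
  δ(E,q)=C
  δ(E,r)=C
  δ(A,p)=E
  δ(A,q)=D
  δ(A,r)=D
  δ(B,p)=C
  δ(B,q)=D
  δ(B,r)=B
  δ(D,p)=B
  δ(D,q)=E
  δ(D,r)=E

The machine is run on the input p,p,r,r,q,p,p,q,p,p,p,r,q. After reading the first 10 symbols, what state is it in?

start at C
read 'p': C → B
read 'p': B → C
read 'r': C → C
read 'r': C → C
read 'q': C → D
read 'p': D → B
read 'p': B → C
read 'q': C → D
read 'p': D → B
read 'p': B → C
After 10 symbols: C.

C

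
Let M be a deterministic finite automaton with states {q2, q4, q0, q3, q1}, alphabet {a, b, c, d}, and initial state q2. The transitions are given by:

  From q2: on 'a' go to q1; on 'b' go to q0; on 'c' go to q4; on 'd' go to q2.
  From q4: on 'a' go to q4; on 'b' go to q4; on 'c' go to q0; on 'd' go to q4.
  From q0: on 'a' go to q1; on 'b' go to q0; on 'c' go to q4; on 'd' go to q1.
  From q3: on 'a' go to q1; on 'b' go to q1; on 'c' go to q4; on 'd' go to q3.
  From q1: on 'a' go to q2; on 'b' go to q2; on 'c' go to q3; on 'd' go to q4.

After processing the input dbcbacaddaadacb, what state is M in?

start at q2
read 'd': q2 → q2
read 'b': q2 → q0
read 'c': q0 → q4
read 'b': q4 → q4
read 'a': q4 → q4
read 'c': q4 → q0
read 'a': q0 → q1
read 'd': q1 → q4
read 'd': q4 → q4
read 'a': q4 → q4
read 'a': q4 → q4
read 'd': q4 → q4
read 'a': q4 → q4
read 'c': q4 → q0
read 'b': q0 → q0

q0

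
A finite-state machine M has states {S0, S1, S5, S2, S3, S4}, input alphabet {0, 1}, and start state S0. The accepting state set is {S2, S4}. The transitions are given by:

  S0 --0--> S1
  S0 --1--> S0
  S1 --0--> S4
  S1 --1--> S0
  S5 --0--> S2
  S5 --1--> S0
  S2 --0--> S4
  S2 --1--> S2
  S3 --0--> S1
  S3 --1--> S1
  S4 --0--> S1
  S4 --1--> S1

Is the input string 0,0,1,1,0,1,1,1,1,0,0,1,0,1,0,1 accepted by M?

start at S0
read '0': S0 → S1
read '0': S1 → S4
read '1': S4 → S1
read '1': S1 → S0
read '0': S0 → S1
read '1': S1 → S0
read '1': S0 → S0
read '1': S0 → S0
read '1': S0 → S0
read '0': S0 → S1
read '0': S1 → S4
read '1': S4 → S1
read '0': S1 → S4
read '1': S4 → S1
read '0': S1 → S4
read '1': S4 → S1
End state S1 is not accepting.

No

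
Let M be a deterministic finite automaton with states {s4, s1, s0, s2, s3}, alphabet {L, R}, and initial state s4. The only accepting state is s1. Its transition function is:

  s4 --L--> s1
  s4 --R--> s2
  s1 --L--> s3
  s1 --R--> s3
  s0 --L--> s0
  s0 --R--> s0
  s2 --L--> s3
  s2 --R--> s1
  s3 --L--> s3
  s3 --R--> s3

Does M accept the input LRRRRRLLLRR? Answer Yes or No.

No

s4 → s1 → s3 → s3 → s3 → s3 → s3 → s3 → s3 → s3 → s3 → s3
End state s3 is not accepting.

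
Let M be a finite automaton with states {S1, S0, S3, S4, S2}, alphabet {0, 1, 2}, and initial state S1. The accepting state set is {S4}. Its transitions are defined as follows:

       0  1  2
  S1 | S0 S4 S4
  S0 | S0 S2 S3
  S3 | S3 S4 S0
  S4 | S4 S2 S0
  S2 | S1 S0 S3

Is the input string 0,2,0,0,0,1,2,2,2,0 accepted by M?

No

Trace: S1 -0-> S0 -2-> S3 -0-> S3 -0-> S3 -0-> S3 -1-> S4 -2-> S0 -2-> S3 -2-> S0 -0-> S0
End state S0 is not accepting.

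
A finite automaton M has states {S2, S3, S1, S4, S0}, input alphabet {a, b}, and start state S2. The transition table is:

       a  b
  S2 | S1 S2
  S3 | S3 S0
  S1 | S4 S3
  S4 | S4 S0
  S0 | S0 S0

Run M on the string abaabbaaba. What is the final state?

S0

Trace: S2 -a-> S1 -b-> S3 -a-> S3 -a-> S3 -b-> S0 -b-> S0 -a-> S0 -a-> S0 -b-> S0 -a-> S0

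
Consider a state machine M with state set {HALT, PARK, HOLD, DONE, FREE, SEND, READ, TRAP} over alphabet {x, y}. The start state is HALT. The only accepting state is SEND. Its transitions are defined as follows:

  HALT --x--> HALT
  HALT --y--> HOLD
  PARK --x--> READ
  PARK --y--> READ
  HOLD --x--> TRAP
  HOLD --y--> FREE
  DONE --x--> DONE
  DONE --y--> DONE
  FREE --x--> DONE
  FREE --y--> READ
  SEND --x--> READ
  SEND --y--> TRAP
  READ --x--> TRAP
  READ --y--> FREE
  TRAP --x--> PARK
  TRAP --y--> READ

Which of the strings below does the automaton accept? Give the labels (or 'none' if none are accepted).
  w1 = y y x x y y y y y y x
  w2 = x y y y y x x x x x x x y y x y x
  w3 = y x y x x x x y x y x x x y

w1: Trace: HALT -y-> HOLD -y-> FREE -x-> DONE -x-> DONE -y-> DONE -y-> DONE -y-> DONE -y-> DONE -y-> DONE -y-> DONE -x-> DONE  → end DONE, rejected
w2: Trace: HALT -x-> HALT -y-> HOLD -y-> FREE -y-> READ -y-> FREE -x-> DONE -x-> DONE -x-> DONE -x-> DONE -x-> DONE -x-> DONE -x-> DONE -y-> DONE -y-> DONE -x-> DONE -y-> DONE -x-> DONE  → end DONE, rejected
w3: Trace: HALT -y-> HOLD -x-> TRAP -y-> READ -x-> TRAP -x-> PARK -x-> READ -x-> TRAP -y-> READ -x-> TRAP -y-> READ -x-> TRAP -x-> PARK -x-> READ -y-> FREE  → end FREE, rejected

none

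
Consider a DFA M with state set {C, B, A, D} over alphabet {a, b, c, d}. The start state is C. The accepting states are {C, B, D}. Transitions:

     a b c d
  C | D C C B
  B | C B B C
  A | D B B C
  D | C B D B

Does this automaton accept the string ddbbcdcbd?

Yes

Trace: C -d-> B -d-> C -b-> C -b-> C -c-> C -d-> B -c-> B -b-> B -d-> C
End state C is accepting.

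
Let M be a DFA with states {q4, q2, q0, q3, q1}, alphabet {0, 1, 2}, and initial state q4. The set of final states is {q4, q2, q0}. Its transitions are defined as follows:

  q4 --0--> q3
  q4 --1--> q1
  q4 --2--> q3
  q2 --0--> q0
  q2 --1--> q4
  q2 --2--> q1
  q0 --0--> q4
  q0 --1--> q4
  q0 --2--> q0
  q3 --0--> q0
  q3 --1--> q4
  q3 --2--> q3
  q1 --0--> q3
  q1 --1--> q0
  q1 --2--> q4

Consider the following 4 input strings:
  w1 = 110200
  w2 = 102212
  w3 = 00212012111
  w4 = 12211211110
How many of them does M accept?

2

w1: Trace: q4 -1-> q1 -1-> q0 -0-> q4 -2-> q3 -0-> q0 -0-> q4  → end q4, accepted
w2: Trace: q4 -1-> q1 -0-> q3 -2-> q3 -2-> q3 -1-> q4 -2-> q3  → end q3, rejected
w3: Trace: q4 -0-> q3 -0-> q0 -2-> q0 -1-> q4 -2-> q3 -0-> q0 -1-> q4 -2-> q3 -1-> q4 -1-> q1 -1-> q0  → end q0, accepted
w4: Trace: q4 -1-> q1 -2-> q4 -2-> q3 -1-> q4 -1-> q1 -2-> q4 -1-> q1 -1-> q0 -1-> q4 -1-> q1 -0-> q3  → end q3, rejected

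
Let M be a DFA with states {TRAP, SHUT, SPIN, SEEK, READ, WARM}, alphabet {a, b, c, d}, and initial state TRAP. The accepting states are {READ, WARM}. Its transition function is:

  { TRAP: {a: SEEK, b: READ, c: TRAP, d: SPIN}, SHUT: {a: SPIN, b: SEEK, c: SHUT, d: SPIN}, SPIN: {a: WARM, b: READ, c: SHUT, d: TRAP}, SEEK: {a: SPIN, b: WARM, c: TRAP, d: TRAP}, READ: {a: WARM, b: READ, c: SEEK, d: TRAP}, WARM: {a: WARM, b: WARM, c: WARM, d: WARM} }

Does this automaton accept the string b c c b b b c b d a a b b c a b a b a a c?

Yes

start at TRAP
read 'b': TRAP → READ
read 'c': READ → SEEK
read 'c': SEEK → TRAP
read 'b': TRAP → READ
read 'b': READ → READ
read 'b': READ → READ
read 'c': READ → SEEK
read 'b': SEEK → WARM
read 'd': WARM → WARM
read 'a': WARM → WARM
read 'a': WARM → WARM
read 'b': WARM → WARM
read 'b': WARM → WARM
read 'c': WARM → WARM
read 'a': WARM → WARM
read 'b': WARM → WARM
read 'a': WARM → WARM
read 'b': WARM → WARM
read 'a': WARM → WARM
read 'a': WARM → WARM
read 'c': WARM → WARM
End state WARM is accepting.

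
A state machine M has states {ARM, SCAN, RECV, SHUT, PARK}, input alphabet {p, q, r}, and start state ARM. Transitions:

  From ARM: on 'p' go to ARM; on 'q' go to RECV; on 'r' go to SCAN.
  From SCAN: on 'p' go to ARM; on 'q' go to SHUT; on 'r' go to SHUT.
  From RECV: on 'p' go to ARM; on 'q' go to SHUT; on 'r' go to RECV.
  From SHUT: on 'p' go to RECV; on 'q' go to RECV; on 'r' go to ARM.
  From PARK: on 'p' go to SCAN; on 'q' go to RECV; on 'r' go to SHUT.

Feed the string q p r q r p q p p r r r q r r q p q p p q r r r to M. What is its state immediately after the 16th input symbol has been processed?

SHUT

ARM → RECV → ARM → SCAN → SHUT → ARM → ARM → RECV → ARM → ARM → SCAN → SHUT → ARM → RECV → RECV → RECV → SHUT
After 16 symbols: SHUT.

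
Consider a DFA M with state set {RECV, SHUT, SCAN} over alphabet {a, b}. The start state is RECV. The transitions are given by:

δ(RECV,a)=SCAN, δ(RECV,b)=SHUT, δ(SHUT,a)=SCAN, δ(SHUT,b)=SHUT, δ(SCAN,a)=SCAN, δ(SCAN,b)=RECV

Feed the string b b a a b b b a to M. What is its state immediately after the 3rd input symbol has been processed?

Trace: RECV -b-> SHUT -b-> SHUT -a-> SCAN
After 3 symbols: SCAN.

SCAN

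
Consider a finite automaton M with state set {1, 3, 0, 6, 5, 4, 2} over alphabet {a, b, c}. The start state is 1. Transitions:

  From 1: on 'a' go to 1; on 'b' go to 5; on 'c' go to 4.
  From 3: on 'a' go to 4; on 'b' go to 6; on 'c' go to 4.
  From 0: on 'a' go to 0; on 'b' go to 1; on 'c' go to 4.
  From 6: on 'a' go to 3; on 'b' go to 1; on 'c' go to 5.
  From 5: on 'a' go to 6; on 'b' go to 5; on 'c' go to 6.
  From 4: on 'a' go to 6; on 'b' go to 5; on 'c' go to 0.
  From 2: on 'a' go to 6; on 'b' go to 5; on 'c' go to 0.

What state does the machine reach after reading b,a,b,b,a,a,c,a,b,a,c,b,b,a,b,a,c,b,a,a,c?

1 → 5 → 6 → 1 → 5 → 6 → 3 → 4 → 6 → 1 → 1 → 4 → 5 → 5 → 6 → 1 → 1 → 4 → 5 → 6 → 3 → 4

4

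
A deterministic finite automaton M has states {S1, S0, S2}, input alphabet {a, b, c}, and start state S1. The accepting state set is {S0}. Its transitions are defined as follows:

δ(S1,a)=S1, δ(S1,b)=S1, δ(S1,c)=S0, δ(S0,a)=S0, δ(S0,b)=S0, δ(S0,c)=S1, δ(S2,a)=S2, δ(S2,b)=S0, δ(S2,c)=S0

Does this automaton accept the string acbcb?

No

Trace: S1 -a-> S1 -c-> S0 -b-> S0 -c-> S1 -b-> S1
End state S1 is not accepting.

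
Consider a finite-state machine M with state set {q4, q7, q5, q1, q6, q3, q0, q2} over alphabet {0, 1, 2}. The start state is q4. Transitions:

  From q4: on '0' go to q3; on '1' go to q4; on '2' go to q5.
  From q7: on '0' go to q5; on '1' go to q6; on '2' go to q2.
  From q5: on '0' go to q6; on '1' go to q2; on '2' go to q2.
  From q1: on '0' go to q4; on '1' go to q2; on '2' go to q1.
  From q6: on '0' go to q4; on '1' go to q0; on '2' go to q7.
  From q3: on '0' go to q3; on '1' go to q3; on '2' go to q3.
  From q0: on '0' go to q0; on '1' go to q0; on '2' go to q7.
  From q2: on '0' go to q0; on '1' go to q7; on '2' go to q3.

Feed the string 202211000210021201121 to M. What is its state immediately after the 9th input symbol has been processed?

q3

Trace: q4 -2-> q5 -0-> q6 -2-> q7 -2-> q2 -1-> q7 -1-> q6 -0-> q4 -0-> q3 -0-> q3
After 9 symbols: q3.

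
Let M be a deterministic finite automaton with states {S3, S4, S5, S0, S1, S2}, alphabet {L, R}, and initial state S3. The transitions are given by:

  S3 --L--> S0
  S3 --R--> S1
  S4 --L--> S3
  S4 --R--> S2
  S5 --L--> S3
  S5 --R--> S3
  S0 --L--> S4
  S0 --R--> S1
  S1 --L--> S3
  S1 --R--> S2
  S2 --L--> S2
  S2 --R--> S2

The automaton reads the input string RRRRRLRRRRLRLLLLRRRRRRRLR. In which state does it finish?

S3 → S1 → S2 → S2 → S2 → S2 → S2 → S2 → S2 → S2 → S2 → S2 → S2 → S2 → S2 → S2 → S2 → S2 → S2 → S2 → S2 → S2 → S2 → S2 → S2 → S2

S2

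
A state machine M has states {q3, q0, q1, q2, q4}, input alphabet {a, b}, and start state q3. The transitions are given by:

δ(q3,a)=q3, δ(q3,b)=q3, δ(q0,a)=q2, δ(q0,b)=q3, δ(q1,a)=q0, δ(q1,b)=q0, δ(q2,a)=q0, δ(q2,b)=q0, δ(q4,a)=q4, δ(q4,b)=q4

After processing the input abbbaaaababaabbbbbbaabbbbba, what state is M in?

q3

q3 → q3 → q3 → q3 → q3 → q3 → q3 → q3 → q3 → q3 → q3 → q3 → q3 → q3 → q3 → q3 → q3 → q3 → q3 → q3 → q3 → q3 → q3 → q3 → q3 → q3 → q3 → q3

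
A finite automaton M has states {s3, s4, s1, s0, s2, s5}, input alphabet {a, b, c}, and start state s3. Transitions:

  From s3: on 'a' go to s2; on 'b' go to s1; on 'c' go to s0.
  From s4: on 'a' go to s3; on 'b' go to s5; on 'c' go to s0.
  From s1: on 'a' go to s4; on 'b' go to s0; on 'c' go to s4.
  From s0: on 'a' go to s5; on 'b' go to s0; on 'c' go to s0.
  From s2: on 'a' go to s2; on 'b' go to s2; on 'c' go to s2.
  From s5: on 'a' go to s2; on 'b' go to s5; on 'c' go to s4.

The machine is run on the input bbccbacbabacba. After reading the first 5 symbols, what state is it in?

s3 → s1 → s0 → s0 → s0 → s0
After 5 symbols: s0.

s0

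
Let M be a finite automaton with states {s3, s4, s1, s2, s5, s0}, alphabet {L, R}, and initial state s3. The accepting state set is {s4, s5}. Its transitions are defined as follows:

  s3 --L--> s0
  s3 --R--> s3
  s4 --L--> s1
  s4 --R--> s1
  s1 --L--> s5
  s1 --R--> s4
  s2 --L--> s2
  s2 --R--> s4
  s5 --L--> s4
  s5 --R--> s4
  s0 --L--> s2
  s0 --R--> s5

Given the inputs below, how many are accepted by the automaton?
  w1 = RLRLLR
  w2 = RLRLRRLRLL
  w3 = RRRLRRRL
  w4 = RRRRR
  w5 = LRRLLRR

3

w1: Trace: s3 -R-> s3 -L-> s0 -R-> s5 -L-> s4 -L-> s1 -R-> s4  → end s4, accepted
w2: Trace: s3 -R-> s3 -L-> s0 -R-> s5 -L-> s4 -R-> s1 -R-> s4 -L-> s1 -R-> s4 -L-> s1 -L-> s5  → end s5, accepted
w3: Trace: s3 -R-> s3 -R-> s3 -R-> s3 -L-> s0 -R-> s5 -R-> s4 -R-> s1 -L-> s5  → end s5, accepted
w4: Trace: s3 -R-> s3 -R-> s3 -R-> s3 -R-> s3 -R-> s3  → end s3, rejected
w5: Trace: s3 -L-> s0 -R-> s5 -R-> s4 -L-> s1 -L-> s5 -R-> s4 -R-> s1  → end s1, rejected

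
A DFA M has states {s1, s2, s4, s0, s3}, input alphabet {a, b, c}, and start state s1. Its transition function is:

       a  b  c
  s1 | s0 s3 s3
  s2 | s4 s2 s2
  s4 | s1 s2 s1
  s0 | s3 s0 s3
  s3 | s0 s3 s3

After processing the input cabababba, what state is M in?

s3

start at s1
read 'c': s1 → s3
read 'a': s3 → s0
read 'b': s0 → s0
read 'a': s0 → s3
read 'b': s3 → s3
read 'a': s3 → s0
read 'b': s0 → s0
read 'b': s0 → s0
read 'a': s0 → s3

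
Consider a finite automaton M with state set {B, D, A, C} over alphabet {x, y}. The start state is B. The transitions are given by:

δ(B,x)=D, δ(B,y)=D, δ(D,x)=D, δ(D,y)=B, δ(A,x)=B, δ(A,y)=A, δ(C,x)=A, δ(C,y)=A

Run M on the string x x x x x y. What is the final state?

B → D → D → D → D → D → B

B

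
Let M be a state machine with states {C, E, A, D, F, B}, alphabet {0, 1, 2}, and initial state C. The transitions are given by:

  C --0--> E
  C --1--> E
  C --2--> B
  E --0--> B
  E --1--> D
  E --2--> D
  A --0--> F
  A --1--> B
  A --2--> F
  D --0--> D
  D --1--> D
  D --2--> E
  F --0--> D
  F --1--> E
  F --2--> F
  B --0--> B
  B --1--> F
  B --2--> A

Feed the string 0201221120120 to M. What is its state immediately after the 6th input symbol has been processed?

D

Trace: C -0-> E -2-> D -0-> D -1-> D -2-> E -2-> D
After 6 symbols: D.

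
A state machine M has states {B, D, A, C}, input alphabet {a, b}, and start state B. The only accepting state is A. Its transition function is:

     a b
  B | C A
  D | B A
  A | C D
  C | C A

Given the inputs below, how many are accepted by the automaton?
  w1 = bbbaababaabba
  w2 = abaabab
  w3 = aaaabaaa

1

w1:
  start at B
  read 'b': B → A
  read 'b': A → D
  read 'b': D → A
  read 'a': A → C
  read 'a': C → C
  read 'b': C → A
  read 'a': A → C
  read 'b': C → A
  read 'a': A → C
  read 'a': C → C
  read 'b': C → A
  read 'b': A → D
  read 'a': D → B
  end B, rejected
w2:
  start at B
  read 'a': B → C
  read 'b': C → A
  read 'a': A → C
  read 'a': C → C
  read 'b': C → A
  read 'a': A → C
  read 'b': C → A
  end A, accepted
w3:
  start at B
  read 'a': B → C
  read 'a': C → C
  read 'a': C → C
  read 'a': C → C
  read 'b': C → A
  read 'a': A → C
  read 'a': C → C
  read 'a': C → C
  end C, rejected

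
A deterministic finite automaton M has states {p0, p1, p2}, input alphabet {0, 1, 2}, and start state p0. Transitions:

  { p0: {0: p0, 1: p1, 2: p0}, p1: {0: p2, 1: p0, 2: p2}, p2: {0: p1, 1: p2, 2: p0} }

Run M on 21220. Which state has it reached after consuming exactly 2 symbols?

p1

p0 → p0 → p1
After 2 symbols: p1.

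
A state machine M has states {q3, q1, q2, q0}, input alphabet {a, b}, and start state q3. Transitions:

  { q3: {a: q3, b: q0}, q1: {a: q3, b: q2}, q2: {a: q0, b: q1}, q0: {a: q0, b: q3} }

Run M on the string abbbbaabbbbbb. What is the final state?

q3 → q3 → q0 → q3 → q0 → q3 → q3 → q3 → q0 → q3 → q0 → q3 → q0 → q3

q3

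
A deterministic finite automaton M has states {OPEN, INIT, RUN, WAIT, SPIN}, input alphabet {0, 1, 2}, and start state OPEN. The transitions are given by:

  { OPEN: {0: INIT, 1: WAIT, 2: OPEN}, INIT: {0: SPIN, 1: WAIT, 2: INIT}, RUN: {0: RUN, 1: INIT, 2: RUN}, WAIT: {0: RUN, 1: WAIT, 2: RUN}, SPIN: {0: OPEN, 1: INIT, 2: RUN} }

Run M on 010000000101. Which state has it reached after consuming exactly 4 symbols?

Trace: OPEN -0-> INIT -1-> WAIT -0-> RUN -0-> RUN
After 4 symbols: RUN.

RUN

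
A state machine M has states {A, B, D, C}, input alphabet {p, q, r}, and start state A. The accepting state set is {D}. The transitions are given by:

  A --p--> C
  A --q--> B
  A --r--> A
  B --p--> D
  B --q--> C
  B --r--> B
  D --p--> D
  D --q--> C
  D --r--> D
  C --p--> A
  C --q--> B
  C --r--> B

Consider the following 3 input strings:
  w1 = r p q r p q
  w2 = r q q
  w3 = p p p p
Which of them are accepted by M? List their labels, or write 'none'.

w1:
  start at A
  read 'r': A → A
  read 'p': A → C
  read 'q': C → B
  read 'r': B → B
  read 'p': B → D
  read 'q': D → C
  end C, rejected
w2:
  start at A
  read 'r': A → A
  read 'q': A → B
  read 'q': B → C
  end C, rejected
w3:
  start at A
  read 'p': A → C
  read 'p': C → A
  read 'p': A → C
  read 'p': C → A
  end A, rejected

none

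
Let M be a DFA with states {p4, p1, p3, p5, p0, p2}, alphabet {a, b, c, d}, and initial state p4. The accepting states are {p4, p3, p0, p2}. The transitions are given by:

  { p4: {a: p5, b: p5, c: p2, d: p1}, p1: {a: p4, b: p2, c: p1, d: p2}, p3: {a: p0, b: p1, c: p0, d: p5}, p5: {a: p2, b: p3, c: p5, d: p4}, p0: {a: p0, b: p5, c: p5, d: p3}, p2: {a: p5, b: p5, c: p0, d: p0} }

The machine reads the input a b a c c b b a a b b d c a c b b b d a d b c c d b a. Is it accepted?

p4 → p5 → p3 → p0 → p5 → p5 → p3 → p1 → p4 → p5 → p3 → p1 → p2 → p0 → p0 → p5 → p3 → p1 → p2 → p0 → p0 → p3 → p1 → p1 → p1 → p2 → p5 → p2
End state p2 is accepting.

Yes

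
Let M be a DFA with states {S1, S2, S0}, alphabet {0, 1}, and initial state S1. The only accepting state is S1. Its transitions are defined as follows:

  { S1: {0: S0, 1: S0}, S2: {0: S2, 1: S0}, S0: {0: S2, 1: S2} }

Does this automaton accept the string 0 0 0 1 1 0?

S1 → S0 → S2 → S2 → S0 → S2 → S2
End state S2 is not accepting.

No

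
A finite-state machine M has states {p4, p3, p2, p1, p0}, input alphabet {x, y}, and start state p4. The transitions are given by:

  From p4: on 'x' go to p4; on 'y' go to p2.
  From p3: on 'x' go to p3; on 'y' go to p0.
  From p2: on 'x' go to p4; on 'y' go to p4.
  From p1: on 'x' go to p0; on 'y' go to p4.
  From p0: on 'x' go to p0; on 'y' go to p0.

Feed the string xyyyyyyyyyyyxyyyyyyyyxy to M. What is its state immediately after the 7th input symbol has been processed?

p4 → p4 → p2 → p4 → p2 → p4 → p2 → p4
After 7 symbols: p4.

p4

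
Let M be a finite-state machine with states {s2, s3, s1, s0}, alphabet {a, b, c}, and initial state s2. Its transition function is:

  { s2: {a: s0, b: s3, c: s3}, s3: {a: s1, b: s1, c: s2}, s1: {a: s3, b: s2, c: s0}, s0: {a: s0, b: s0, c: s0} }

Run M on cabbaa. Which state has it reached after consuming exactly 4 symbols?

s2 → s3 → s1 → s2 → s3
After 4 symbols: s3.

s3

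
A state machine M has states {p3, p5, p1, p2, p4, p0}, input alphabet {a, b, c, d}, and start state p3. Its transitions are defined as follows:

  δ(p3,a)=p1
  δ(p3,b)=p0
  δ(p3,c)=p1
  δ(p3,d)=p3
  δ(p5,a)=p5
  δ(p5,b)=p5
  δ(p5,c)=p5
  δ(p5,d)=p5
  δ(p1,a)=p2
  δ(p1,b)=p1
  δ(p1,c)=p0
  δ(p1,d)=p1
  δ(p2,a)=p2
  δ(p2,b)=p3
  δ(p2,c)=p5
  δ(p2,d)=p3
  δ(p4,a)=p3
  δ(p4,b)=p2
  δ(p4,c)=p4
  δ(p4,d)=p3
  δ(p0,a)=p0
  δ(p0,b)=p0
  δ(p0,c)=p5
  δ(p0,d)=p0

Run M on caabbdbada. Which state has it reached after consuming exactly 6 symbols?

p0

p3 → p1 → p2 → p2 → p3 → p0 → p0
After 6 symbols: p0.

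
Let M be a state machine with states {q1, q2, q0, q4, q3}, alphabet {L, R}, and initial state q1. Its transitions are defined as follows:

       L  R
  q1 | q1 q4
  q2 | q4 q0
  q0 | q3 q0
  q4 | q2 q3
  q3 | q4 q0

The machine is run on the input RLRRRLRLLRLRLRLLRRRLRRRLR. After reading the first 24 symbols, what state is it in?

Trace: q1 -R-> q4 -L-> q2 -R-> q0 -R-> q0 -R-> q0 -L-> q3 -R-> q0 -L-> q3 -L-> q4 -R-> q3 -L-> q4 -R-> q3 -L-> q4 -R-> q3 -L-> q4 -L-> q2 -R-> q0 -R-> q0 -R-> q0 -L-> q3 -R-> q0 -R-> q0 -R-> q0 -L-> q3
After 24 symbols: q3.

q3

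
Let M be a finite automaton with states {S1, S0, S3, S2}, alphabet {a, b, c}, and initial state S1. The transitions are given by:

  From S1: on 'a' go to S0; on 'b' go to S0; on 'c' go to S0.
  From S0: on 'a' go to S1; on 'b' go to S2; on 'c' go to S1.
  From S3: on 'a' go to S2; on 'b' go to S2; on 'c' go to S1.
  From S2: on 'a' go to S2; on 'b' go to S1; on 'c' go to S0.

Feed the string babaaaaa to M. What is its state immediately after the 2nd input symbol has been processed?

S1

Trace: S1 -b-> S0 -a-> S1
After 2 symbols: S1.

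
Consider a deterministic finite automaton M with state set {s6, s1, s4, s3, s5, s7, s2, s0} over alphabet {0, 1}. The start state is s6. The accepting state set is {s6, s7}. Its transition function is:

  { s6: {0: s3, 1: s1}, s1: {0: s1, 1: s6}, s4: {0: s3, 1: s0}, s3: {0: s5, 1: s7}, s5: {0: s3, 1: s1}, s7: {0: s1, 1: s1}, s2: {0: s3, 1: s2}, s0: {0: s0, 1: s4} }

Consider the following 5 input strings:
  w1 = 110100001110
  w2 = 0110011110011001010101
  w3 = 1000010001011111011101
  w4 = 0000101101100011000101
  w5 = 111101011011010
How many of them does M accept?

3

w1: s6 → s1 → s6 → s3 → s7 → s1 → s1 → s1 → s1 → s6 → s1 → s6 → s3  → end s3, rejected
w2: s6 → s3 → s7 → s1 → s1 → s1 → s6 → s1 → s6 → s1 → s1 → s1 → s6 → s1 → s1 → s1 → s6 → s3 → s7 → s1 → s6 → s3 → s7  → end s7, accepted
w3: s6 → s1 → s1 → s1 → s1 → s1 → s6 → s3 → s5 → s3 → s7 → s1 → s6 → s1 → s6 → s1 → s6 → s3 → s7 → s1 → s6 → s3 → s7  → end s7, accepted
w4: s6 → s3 → s5 → s3 → s5 → s1 → s1 → s6 → s1 → s1 → s6 → s1 → s1 → s1 → s1 → s6 → s1 → s1 → s1 → s1 → s6 → s3 → s7  → end s7, accepted
w5: s6 → s1 → s6 → s1 → s6 → s3 → s7 → s1 → s6 → s1 → s1 → s6 → s1 → s1 → s6 → s3  → end s3, rejected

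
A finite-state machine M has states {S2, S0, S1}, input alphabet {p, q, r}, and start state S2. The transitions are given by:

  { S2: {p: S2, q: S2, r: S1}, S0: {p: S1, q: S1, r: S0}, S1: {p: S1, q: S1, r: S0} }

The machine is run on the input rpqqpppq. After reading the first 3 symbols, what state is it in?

S1

S2 → S1 → S1 → S1
After 3 symbols: S1.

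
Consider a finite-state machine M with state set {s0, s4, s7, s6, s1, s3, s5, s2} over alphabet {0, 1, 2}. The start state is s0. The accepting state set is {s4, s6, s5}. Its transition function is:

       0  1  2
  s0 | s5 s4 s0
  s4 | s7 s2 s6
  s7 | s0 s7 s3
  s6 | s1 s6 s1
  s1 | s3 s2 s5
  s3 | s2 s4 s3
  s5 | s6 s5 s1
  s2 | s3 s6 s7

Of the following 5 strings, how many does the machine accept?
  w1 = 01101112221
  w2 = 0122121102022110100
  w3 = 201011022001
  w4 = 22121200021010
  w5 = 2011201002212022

1

w1:
  start at s0
  read '0': s0 → s5
  read '1': s5 → s5
  read '1': s5 → s5
  read '0': s5 → s6
  read '1': s6 → s6
  read '1': s6 → s6
  read '1': s6 → s6
  read '2': s6 → s1
  read '2': s1 → s5
  read '2': s5 → s1
  read '1': s1 → s2
  end s2, rejected
w2:
  start at s0
  read '0': s0 → s5
  read '1': s5 → s5
  read '2': s5 → s1
  read '2': s1 → s5
  read '1': s5 → s5
  read '2': s5 → s1
  read '1': s1 → s2
  read '1': s2 → s6
  read '0': s6 → s1
  read '2': s1 → s5
  read '0': s5 → s6
  read '2': s6 → s1
  read '2': s1 → s5
  read '1': s5 → s5
  read '1': s5 → s5
  read '0': s5 → s6
  read '1': s6 → s6
  read '0': s6 → s1
  read '0': s1 → s3
  end s3, rejected
w3:
  start at s0
  read '2': s0 → s0
  read '0': s0 → s5
  read '1': s5 → s5
  read '0': s5 → s6
  read '1': s6 → s6
  read '1': s6 → s6
  read '0': s6 → s1
  read '2': s1 → s5
  read '2': s5 → s1
  read '0': s1 → s3
  read '0': s3 → s2
  read '1': s2 → s6
  end s6, accepted
w4:
  start at s0
  read '2': s0 → s0
  read '2': s0 → s0
  read '1': s0 → s4
  read '2': s4 → s6
  read '1': s6 → s6
  read '2': s6 → s1
  read '0': s1 → s3
  read '0': s3 → s2
  read '0': s2 → s3
  read '2': s3 → s3
  read '1': s3 → s4
  read '0': s4 → s7
  read '1': s7 → s7
  read '0': s7 → s0
  end s0, rejected
w5:
  start at s0
  read '2': s0 → s0
  read '0': s0 → s5
  read '1': s5 → s5
  read '1': s5 → s5
  read '2': s5 → s1
  read '0': s1 → s3
  read '1': s3 → s4
  read '0': s4 → s7
  read '0': s7 → s0
  read '2': s0 → s0
  read '2': s0 → s0
  read '1': s0 → s4
  read '2': s4 → s6
  read '0': s6 → s1
  read '2': s1 → s5
  read '2': s5 → s1
  end s1, rejected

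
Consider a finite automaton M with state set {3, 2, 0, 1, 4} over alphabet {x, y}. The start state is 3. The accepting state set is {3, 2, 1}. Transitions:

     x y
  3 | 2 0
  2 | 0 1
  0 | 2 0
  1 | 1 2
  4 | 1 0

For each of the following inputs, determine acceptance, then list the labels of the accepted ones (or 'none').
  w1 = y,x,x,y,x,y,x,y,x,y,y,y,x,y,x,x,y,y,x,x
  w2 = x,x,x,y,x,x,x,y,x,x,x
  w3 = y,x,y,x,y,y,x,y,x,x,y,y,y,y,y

w1, w3

w1: 3 → 0 → 2 → 0 → 0 → 2 → 1 → 1 → 2 → 0 → 0 → 0 → 0 → 2 → 1 → 1 → 1 → 2 → 1 → 1 → 1  → end 1, accepted
w2: 3 → 2 → 0 → 2 → 1 → 1 → 1 → 1 → 2 → 0 → 2 → 0  → end 0, rejected
w3: 3 → 0 → 2 → 1 → 1 → 2 → 1 → 1 → 2 → 0 → 2 → 1 → 2 → 1 → 2 → 1  → end 1, accepted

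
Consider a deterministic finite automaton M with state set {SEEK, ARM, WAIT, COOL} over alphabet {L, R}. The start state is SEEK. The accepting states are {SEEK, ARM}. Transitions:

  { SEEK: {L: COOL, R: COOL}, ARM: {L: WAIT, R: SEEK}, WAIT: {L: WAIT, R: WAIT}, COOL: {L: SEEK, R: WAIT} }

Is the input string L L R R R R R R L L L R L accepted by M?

Trace: SEEK -L-> COOL -L-> SEEK -R-> COOL -R-> WAIT -R-> WAIT -R-> WAIT -R-> WAIT -R-> WAIT -L-> WAIT -L-> WAIT -L-> WAIT -R-> WAIT -L-> WAIT
End state WAIT is not accepting.

No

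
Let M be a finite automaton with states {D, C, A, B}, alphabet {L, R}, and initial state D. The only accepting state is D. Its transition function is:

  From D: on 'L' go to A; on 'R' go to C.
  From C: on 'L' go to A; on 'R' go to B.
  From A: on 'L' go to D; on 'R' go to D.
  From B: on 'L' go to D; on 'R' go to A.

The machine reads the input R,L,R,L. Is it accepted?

start at D
read 'R': D → C
read 'L': C → A
read 'R': A → D
read 'L': D → A
End state A is not accepting.

No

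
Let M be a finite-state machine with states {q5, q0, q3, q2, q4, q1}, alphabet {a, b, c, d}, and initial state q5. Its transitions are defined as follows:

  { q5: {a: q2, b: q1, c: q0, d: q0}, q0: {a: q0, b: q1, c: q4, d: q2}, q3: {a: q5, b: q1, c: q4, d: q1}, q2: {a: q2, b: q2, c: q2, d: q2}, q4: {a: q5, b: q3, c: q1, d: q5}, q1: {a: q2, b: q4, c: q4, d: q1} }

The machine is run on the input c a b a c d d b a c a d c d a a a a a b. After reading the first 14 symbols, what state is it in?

q2

q5 → q0 → q0 → q1 → q2 → q2 → q2 → q2 → q2 → q2 → q2 → q2 → q2 → q2 → q2
After 14 symbols: q2.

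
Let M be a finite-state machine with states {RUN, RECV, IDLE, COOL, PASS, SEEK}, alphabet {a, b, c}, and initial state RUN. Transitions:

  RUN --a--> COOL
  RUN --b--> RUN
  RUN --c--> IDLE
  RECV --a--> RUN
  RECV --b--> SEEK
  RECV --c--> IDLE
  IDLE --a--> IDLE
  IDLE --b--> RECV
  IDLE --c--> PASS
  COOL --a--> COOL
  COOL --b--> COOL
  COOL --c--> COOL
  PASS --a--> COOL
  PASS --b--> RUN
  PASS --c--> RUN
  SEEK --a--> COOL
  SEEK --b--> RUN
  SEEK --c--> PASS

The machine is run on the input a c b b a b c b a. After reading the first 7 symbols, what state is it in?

RUN → COOL → COOL → COOL → COOL → COOL → COOL → COOL
After 7 symbols: COOL.

COOL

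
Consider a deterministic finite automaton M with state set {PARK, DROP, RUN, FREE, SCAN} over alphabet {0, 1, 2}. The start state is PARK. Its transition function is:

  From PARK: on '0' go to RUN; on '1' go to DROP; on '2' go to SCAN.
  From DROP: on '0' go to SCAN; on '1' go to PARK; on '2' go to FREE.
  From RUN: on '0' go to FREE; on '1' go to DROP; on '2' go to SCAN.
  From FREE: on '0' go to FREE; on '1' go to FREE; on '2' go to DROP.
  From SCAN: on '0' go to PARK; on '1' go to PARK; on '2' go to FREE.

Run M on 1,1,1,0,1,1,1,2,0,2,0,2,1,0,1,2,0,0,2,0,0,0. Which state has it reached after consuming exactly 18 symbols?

FREE

start at PARK
read '1': PARK → DROP
read '1': DROP → PARK
read '1': PARK → DROP
read '0': DROP → SCAN
read '1': SCAN → PARK
read '1': PARK → DROP
read '1': DROP → PARK
read '2': PARK → SCAN
read '0': SCAN → PARK
read '2': PARK → SCAN
read '0': SCAN → PARK
read '2': PARK → SCAN
read '1': SCAN → PARK
read '0': PARK → RUN
read '1': RUN → DROP
read '2': DROP → FREE
read '0': FREE → FREE
read '0': FREE → FREE
After 18 symbols: FREE.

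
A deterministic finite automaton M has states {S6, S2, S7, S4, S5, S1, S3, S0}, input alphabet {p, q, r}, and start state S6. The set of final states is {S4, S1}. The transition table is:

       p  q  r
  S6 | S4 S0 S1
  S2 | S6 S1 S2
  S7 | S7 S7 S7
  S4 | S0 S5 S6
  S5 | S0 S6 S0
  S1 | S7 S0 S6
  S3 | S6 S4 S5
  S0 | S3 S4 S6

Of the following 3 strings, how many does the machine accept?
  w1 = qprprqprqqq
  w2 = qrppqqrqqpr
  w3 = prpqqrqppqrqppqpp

w1: S6 → S0 → S3 → S5 → S0 → S6 → S0 → S3 → S5 → S6 → S0 → S4  → end S4, accepted
w2: S6 → S0 → S6 → S4 → S0 → S4 → S5 → S0 → S4 → S5 → S0 → S6  → end S6, rejected
w3: S6 → S4 → S6 → S4 → S5 → S6 → S1 → S0 → S3 → S6 → S0 → S6 → S0 → S3 → S6 → S0 → S3 → S6  → end S6, rejected

1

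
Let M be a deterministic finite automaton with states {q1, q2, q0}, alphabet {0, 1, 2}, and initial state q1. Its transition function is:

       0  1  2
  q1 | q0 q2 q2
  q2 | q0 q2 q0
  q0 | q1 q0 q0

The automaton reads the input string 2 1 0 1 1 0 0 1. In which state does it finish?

q0

Trace: q1 -2-> q2 -1-> q2 -0-> q0 -1-> q0 -1-> q0 -0-> q1 -0-> q0 -1-> q0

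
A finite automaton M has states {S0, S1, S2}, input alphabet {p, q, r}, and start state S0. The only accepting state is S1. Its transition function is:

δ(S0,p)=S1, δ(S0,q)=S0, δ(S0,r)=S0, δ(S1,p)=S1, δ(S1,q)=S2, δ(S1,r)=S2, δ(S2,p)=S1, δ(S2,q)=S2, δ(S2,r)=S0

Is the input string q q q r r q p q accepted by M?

Trace: S0 -q-> S0 -q-> S0 -q-> S0 -r-> S0 -r-> S0 -q-> S0 -p-> S1 -q-> S2
End state S2 is not accepting.

No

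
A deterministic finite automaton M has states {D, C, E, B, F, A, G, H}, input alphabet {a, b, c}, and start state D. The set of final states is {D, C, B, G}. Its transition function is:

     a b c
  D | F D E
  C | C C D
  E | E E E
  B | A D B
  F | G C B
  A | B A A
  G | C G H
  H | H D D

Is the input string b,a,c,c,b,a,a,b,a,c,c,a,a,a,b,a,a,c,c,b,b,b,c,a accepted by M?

start at D
read 'b': D → D
read 'a': D → F
read 'c': F → B
read 'c': B → B
read 'b': B → D
read 'a': D → F
read 'a': F → G
read 'b': G → G
read 'a': G → C
read 'c': C → D
read 'c': D → E
read 'a': E → E
read 'a': E → E
read 'a': E → E
read 'b': E → E
read 'a': E → E
read 'a': E → E
read 'c': E → E
read 'c': E → E
read 'b': E → E
read 'b': E → E
read 'b': E → E
read 'c': E → E
read 'a': E → E
End state E is not accepting.

No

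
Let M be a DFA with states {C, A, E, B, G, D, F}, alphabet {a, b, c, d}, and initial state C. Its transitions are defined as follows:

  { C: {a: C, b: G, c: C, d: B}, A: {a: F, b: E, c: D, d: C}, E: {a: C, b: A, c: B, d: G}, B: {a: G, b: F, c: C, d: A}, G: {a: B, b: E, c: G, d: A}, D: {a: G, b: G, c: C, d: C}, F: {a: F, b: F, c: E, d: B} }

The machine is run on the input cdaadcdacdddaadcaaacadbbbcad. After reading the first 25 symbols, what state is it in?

F

start at C
read 'c': C → C
read 'd': C → B
read 'a': B → G
read 'a': G → B
read 'd': B → A
read 'c': A → D
read 'd': D → C
read 'a': C → C
read 'c': C → C
read 'd': C → B
read 'd': B → A
read 'd': A → C
read 'a': C → C
read 'a': C → C
read 'd': C → B
read 'c': B → C
read 'a': C → C
read 'a': C → C
read 'a': C → C
read 'c': C → C
read 'a': C → C
read 'd': C → B
read 'b': B → F
read 'b': F → F
read 'b': F → F
After 25 symbols: F.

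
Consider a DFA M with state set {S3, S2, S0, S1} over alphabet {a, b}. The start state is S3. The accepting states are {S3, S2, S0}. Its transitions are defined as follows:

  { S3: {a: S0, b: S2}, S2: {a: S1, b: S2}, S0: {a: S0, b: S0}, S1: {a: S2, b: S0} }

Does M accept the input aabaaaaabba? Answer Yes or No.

Trace: S3 -a-> S0 -a-> S0 -b-> S0 -a-> S0 -a-> S0 -a-> S0 -a-> S0 -a-> S0 -b-> S0 -b-> S0 -a-> S0
End state S0 is accepting.

Yes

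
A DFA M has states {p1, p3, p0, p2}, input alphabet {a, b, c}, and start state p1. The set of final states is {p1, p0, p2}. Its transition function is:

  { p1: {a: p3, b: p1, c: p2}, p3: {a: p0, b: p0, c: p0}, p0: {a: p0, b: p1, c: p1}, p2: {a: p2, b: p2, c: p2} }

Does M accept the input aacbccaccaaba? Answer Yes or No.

p1 → p3 → p0 → p1 → p1 → p2 → p2 → p2 → p2 → p2 → p2 → p2 → p2 → p2
End state p2 is accepting.

Yes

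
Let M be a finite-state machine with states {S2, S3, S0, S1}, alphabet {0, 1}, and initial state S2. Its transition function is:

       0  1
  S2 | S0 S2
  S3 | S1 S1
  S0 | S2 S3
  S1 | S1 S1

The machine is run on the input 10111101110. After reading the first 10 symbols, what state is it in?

start at S2
read '1': S2 → S2
read '0': S2 → S0
read '1': S0 → S3
read '1': S3 → S1
read '1': S1 → S1
read '1': S1 → S1
read '0': S1 → S1
read '1': S1 → S1
read '1': S1 → S1
read '1': S1 → S1
After 10 symbols: S1.

S1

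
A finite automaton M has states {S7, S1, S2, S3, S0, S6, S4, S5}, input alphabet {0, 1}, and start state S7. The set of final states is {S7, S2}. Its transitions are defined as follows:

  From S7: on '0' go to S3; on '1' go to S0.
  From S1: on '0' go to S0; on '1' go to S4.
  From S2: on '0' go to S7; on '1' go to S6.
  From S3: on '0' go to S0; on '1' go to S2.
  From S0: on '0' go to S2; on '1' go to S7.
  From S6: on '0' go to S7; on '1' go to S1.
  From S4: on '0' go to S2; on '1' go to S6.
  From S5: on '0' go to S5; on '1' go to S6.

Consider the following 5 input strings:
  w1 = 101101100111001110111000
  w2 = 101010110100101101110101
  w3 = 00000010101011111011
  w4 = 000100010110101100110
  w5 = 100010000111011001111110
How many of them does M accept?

1

w1:
  start at S7
  read '1': S7 → S0
  read '0': S0 → S2
  read '1': S2 → S6
  read '1': S6 → S1
  read '0': S1 → S0
  read '1': S0 → S7
  read '1': S7 → S0
  read '0': S0 → S2
  read '0': S2 → S7
  read '1': S7 → S0
  read '1': S0 → S7
  read '1': S7 → S0
  read '0': S0 → S2
  read '0': S2 → S7
  read '1': S7 → S0
  read '1': S0 → S7
  read '1': S7 → S0
  read '0': S0 → S2
  read '1': S2 → S6
  read '1': S6 → S1
  read '1': S1 → S4
  read '0': S4 → S2
  read '0': S2 → S7
  read '0': S7 → S3
  end S3, rejected
w2:
  start at S7
  read '1': S7 → S0
  read '0': S0 → S2
  read '1': S2 → S6
  read '0': S6 → S7
  read '1': S7 → S0
  read '0': S0 → S2
  read '1': S2 → S6
  read '1': S6 → S1
  read '0': S1 → S0
  read '1': S0 → S7
  read '0': S7 → S3
  read '0': S3 → S0
  read '1': S0 → S7
  read '0': S7 → S3
  read '1': S3 → S2
  read '1': S2 → S6
  read '0': S6 → S7
  read '1': S7 → S0
  read '1': S0 → S7
  read '1': S7 → S0
  read '0': S0 → S2
  read '1': S2 → S6
  read '0': S6 → S7
  read '1': S7 → S0
  end S0, rejected
w3:
  start at S7
  read '0': S7 → S3
  read '0': S3 → S0
  read '0': S0 → S2
  read '0': S2 → S7
  read '0': S7 → S3
  read '0': S3 → S0
  read '1': S0 → S7
  read '0': S7 → S3
  read '1': S3 → S2
  read '0': S2 → S7
  read '1': S7 → S0
  read '0': S0 → S2
  read '1': S2 → S6
  read '1': S6 → S1
  read '1': S1 → S4
  read '1': S4 → S6
  read '1': S6 → S1
  read '0': S1 → S0
  read '1': S0 → S7
  read '1': S7 → S0
  end S0, rejected
w4:
  start at S7
  read '0': S7 → S3
  read '0': S3 → S0
  read '0': S0 → S2
  read '1': S2 → S6
  read '0': S6 → S7
  read '0': S7 → S3
  read '0': S3 → S0
  read '1': S0 → S7
  read '0': S7 → S3
  read '1': S3 → S2
  read '1': S2 → S6
  read '0': S6 → S7
  read '1': S7 → S0
  read '0': S0 → S2
  read '1': S2 → S6
  read '1': S6 → S1
  read '0': S1 → S0
  read '0': S0 → S2
  read '1': S2 → S6
  read '1': S6 → S1
  read '0': S1 → S0
  end S0, rejected
w5:
  start at S7
  read '1': S7 → S0
  read '0': S0 → S2
  read '0': S2 → S7
  read '0': S7 → S3
  read '1': S3 → S2
  read '0': S2 → S7
  read '0': S7 → S3
  read '0': S3 → S0
  read '0': S0 → S2
  read '1': S2 → S6
  read '1': S6 → S1
  read '1': S1 → S4
  read '0': S4 → S2
  read '1': S2 → S6
  read '1': S6 → S1
  read '0': S1 → S0
  read '0': S0 → S2
  read '1': S2 → S6
  read '1': S6 → S1
  read '1': S1 → S4
  read '1': S4 → S6
  read '1': S6 → S1
  read '1': S1 → S4
  read '0': S4 → S2
  end S2, accepted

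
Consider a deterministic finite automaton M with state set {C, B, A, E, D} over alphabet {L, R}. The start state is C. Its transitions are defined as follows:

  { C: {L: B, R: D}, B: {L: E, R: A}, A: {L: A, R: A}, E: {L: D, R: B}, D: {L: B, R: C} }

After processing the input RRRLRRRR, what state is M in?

C → D → C → D → B → A → A → A → A

A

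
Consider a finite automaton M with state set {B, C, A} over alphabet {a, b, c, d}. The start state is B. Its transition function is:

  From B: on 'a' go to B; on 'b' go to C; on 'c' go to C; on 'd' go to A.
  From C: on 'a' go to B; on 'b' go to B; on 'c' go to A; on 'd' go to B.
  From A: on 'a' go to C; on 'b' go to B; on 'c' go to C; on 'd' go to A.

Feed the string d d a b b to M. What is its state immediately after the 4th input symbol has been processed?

B

start at B
read 'd': B → A
read 'd': A → A
read 'a': A → C
read 'b': C → B
After 4 symbols: B.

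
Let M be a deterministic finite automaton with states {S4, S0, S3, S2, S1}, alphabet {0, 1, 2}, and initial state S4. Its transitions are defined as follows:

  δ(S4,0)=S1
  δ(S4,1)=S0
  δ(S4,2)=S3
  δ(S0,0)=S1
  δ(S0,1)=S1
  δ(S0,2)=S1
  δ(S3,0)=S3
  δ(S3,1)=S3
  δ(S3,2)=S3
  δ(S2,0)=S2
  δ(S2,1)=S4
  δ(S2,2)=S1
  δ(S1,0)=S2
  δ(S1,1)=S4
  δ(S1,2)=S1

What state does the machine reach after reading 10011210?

start at S4
read '1': S4 → S0
read '0': S0 → S1
read '0': S1 → S2
read '1': S2 → S4
read '1': S4 → S0
read '2': S0 → S1
read '1': S1 → S4
read '0': S4 → S1

S1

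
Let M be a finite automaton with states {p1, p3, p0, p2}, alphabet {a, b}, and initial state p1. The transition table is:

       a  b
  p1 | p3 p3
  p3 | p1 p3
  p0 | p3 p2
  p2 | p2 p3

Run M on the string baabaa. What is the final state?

start at p1
read 'b': p1 → p3
read 'a': p3 → p1
read 'a': p1 → p3
read 'b': p3 → p3
read 'a': p3 → p1
read 'a': p1 → p3

p3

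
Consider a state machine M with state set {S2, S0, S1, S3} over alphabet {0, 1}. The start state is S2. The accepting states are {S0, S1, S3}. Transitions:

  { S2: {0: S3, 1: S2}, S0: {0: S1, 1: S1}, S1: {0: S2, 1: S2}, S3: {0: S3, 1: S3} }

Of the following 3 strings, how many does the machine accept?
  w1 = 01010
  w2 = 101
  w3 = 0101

w1: Trace: S2 -0-> S3 -1-> S3 -0-> S3 -1-> S3 -0-> S3  → end S3, accepted
w2: Trace: S2 -1-> S2 -0-> S3 -1-> S3  → end S3, accepted
w3: Trace: S2 -0-> S3 -1-> S3 -0-> S3 -1-> S3  → end S3, accepted

3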